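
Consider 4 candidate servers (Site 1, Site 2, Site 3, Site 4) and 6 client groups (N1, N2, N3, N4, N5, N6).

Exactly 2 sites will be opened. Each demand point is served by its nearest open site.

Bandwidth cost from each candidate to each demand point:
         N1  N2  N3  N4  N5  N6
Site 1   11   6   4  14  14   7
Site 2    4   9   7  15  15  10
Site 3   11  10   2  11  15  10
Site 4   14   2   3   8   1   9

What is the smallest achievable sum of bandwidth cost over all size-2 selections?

27

Open {Site 2, Site 4}.
  N1→Site 2 4, N2→Site 4 2, N3→Site 4 3, N4→Site 4 8, N5→Site 4 1, N6→Site 4 9  ⇒ total 27.
Compare {Site 1, Site 4}: total 32.
Compare {Site 3, Site 4}: total 33.
No size-2 selection does better; minimum is 27.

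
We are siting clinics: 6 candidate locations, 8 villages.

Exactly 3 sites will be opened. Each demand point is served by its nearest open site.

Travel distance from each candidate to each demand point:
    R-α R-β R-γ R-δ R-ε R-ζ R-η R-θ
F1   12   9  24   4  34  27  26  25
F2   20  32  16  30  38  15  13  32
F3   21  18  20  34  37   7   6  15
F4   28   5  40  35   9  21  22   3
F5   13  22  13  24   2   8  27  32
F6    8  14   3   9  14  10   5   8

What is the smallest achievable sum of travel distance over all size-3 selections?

43

Open {F4, F5, F6}.
  R-α→F6 8, R-β→F4 5, R-γ→F6 3, R-δ→F6 9, R-ε→F5 2, R-ζ→F5 8, R-η→F6 5, R-θ→F4 3  ⇒ total 43.
Compare {F1, F4, F6}: total 47.
Compare {F1, F5, F6}: total 47.
No size-3 selection does better; minimum is 43.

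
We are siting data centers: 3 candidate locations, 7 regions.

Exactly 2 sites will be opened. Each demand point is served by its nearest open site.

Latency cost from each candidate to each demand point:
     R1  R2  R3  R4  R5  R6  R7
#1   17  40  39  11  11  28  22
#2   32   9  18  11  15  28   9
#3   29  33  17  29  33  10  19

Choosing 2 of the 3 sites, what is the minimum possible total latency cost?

100

Open {#2, #3}.
  R1→#3 29, R2→#2 9, R3→#3 17, R4→#2 11, R5→#2 15, R6→#3 10, R7→#2 9  ⇒ total 100.
Compare {#1, #2}: total 103.
Compare {#1, #3}: total 118.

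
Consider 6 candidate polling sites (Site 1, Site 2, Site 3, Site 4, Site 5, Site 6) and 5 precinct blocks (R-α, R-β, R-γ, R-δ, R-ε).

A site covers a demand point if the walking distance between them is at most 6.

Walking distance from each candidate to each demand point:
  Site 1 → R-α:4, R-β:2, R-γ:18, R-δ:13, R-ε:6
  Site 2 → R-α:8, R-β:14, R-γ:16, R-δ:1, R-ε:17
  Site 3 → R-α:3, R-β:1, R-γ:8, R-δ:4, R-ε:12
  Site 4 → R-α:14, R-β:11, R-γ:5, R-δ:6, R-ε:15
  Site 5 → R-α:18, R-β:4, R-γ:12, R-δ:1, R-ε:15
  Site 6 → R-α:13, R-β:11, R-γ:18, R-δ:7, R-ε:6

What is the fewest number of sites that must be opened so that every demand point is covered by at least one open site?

Coverage sets (demand points within 6 of each site):
  Site 1: {R-α, R-β, R-ε}
  Site 2: {R-δ}
  Site 3: {R-α, R-β, R-δ}
  Site 4: {R-γ, R-δ}
  Site 5: {R-β, R-δ}
  Site 6: {R-ε}
No single site covers all 5 demand points.
But {Site 1, Site 4} covers everything, so the minimum is 2.

2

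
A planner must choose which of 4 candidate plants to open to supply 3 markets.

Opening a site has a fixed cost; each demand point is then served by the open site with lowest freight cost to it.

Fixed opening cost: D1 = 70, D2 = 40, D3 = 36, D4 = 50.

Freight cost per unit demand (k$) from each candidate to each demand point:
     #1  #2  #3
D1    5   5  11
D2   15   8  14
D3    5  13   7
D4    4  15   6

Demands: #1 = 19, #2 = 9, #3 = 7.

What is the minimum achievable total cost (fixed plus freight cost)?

Open {D2, D4}: assign each demand point to its cheapest open site.
  #1→D4 19×4=76, #2→D2 9×8=72, #3→D4 7×6=42
  freight cost 190, fixed 90 → total 280.
Compare {D1, D4}: freight cost 163 + fixed 120 = 283.
Compare {D1}: freight cost 217 + fixed 70 = 287.
Compare {D2, D3}: freight cost 216 + fixed 76 = 292.
All other subsets cost ≥ 283. Minimum total cost: 280.

280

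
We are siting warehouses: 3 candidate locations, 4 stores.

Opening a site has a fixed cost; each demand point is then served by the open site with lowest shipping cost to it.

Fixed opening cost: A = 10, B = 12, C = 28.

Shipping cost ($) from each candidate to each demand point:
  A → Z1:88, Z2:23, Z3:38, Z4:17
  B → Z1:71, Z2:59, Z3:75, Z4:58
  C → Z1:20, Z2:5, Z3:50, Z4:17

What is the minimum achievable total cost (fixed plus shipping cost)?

118

Open {A, C}: assign each demand point to its cheapest open site.
  Z1→C 20, Z2→C 5, Z3→A 38, Z4→A 17
  shipping cost 80, fixed 38 → total 118.
Compare {C}: shipping cost 92 + fixed 28 = 120.
Compare {A, B, C}: shipping cost 80 + fixed 50 = 130.
Compare {B, C}: shipping cost 92 + fixed 40 = 132.
All other subsets cost ≥ 120. Minimum total cost: 118.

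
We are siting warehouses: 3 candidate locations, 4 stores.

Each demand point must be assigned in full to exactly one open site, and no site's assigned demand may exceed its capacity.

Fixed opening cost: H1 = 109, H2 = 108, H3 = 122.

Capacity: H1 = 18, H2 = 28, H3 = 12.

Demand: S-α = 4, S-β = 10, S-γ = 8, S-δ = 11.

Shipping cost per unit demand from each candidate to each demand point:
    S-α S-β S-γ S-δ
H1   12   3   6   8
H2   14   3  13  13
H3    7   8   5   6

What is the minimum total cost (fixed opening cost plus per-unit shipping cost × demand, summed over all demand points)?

471

Open {H2, H3}; cheapest assignment that respects the capacities:
  H2 (cap 28, load 21): S-β, S-δ — cost 10×3 + 11×13 = 173
  H3 (cap 12, load 12): S-α, S-γ — cost 4×7 + 8×5 = 68
  Shipping 241, fixed 230 → total 471.
  Any other capacity-feasible assignment to {H2, H3} ships for at least 241.
Compare {H1, H2}: its best feasible assignment gives total 486.
Compare {H1, H2, H3}: its best feasible assignment gives total 525.
Every other set of open sites that can feasibly serve all demand totals ≥ 486 even under its best assignment. Minimum: 471.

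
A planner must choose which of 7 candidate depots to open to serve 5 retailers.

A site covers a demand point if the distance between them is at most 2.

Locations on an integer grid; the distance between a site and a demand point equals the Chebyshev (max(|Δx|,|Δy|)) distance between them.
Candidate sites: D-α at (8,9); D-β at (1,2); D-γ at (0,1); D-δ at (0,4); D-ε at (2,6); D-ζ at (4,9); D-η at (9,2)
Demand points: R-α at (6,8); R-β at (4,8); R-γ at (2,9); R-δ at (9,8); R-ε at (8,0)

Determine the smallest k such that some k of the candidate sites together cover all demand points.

Coverage sets (demand points within 2 of each site):
  D-α: {R-α, R-δ}
  D-β: {}
  D-γ: {}
  D-δ: {}
  D-ε: {R-β}
  D-ζ: {R-α, R-β, R-γ}
  D-η: {R-ε}
No 2 sites suffice: every size-2 union leaves at least one demand point uncovered.
But {D-α, D-ζ, D-η} covers everything, so the minimum is 3.

3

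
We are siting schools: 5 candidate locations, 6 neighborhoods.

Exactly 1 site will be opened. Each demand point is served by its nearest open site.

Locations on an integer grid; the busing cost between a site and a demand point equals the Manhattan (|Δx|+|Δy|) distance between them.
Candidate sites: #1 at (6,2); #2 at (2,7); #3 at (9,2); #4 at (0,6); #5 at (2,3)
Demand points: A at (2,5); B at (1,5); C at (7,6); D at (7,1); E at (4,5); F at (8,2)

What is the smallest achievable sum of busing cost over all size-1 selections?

29

Open {#1}.
  A→#1 7, B→#1 8, C→#1 5, D→#1 2, E→#1 5, F→#1 2  ⇒ total 29.
Compare {#5}: total 31.
Compare {#2}: total 37.
No size-1 selection does better; minimum is 29.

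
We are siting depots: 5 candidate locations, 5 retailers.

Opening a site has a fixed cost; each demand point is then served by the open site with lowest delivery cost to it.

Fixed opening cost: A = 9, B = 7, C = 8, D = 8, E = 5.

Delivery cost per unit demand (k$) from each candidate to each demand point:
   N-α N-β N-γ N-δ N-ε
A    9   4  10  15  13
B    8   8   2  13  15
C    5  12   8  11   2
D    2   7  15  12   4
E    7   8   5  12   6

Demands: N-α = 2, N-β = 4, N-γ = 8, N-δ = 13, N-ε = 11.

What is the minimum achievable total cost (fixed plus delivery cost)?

Open {A, B, C}: assign each demand point to its cheapest open site.
  N-α→C 2×5=10, N-β→A 4×4=16, N-γ→B 8×2=16, N-δ→C 13×11=143, N-ε→C 11×2=22
  delivery cost 207, fixed 24 → total 231.
Compare {A, B, C, D}: delivery cost 201 + fixed 32 = 233.
Compare {B, C, D}: delivery cost 213 + fixed 23 = 236.
Compare {A, B, C, E}: delivery cost 207 + fixed 29 = 236.
All other subsets cost ≥ 233. Minimum total cost: 231.

231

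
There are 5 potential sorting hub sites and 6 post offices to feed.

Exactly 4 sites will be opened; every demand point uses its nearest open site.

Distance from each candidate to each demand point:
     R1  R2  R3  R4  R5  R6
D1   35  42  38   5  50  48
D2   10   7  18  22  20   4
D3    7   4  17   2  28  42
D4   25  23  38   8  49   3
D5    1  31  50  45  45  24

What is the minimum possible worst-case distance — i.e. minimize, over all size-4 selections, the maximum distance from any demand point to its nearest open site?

Open {D1, D2, D3, D4}.
  Farthest demand point is R5 at distance 20 (to D2); all others are ≤ 20.
With {D1, D2, D3, D5} the worst case is 20.
With {D1, D2, D4, D5} the worst case is 20.
No size-4 selection achieves below 20.

20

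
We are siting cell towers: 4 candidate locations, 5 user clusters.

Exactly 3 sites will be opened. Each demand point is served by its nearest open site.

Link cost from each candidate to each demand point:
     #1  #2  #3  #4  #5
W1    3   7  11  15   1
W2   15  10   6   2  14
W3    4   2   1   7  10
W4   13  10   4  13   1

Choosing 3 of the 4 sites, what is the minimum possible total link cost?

Open {W1, W2, W3}.
  #1→W1 3, #2→W3 2, #3→W3 1, #4→W2 2, #5→W1 1  ⇒ total 9.
Compare {W2, W3, W4}: total 10.
Compare {W1, W3, W4}: total 14.
No size-3 selection does better; minimum is 9.

9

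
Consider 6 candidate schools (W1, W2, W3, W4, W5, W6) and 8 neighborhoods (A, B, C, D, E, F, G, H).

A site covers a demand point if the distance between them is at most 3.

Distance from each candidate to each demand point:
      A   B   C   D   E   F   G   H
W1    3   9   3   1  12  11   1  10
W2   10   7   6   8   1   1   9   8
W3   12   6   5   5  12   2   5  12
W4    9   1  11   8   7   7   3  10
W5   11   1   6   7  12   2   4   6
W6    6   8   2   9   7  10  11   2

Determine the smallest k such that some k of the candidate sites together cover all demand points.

Coverage sets (demand points within 3 of each site):
  W1: {A, C, D, G}
  W2: {E, F}
  W3: {F}
  W4: {B, G}
  W5: {B, F}
  W6: {C, H}
No 3 sites suffice: every size-3 union leaves at least one demand point uncovered.
But {W1, W2, W4, W6} covers everything, so the minimum is 4.

4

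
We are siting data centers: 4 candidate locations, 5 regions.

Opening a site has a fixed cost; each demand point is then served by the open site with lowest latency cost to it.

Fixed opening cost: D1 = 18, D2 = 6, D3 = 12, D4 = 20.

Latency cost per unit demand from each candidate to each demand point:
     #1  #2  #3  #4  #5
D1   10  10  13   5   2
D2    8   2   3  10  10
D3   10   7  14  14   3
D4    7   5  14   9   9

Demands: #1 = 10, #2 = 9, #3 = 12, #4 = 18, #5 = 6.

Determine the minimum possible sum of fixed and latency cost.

260

Open {D1, D2}: assign each demand point to its cheapest open site.
  #1→D2 10×8=80, #2→D2 9×2=18, #3→D2 12×3=36, #4→D1 18×5=90, #5→D1 6×2=12
  latency cost 236, fixed 24 → total 260.
Compare {D1, D2, D4}: latency cost 226 + fixed 44 = 270.
Compare {D1, D2, D3}: latency cost 236 + fixed 36 = 272.
Compare {D1, D2, D3, D4}: latency cost 226 + fixed 56 = 282.
All other subsets cost ≥ 270. Minimum total cost: 260.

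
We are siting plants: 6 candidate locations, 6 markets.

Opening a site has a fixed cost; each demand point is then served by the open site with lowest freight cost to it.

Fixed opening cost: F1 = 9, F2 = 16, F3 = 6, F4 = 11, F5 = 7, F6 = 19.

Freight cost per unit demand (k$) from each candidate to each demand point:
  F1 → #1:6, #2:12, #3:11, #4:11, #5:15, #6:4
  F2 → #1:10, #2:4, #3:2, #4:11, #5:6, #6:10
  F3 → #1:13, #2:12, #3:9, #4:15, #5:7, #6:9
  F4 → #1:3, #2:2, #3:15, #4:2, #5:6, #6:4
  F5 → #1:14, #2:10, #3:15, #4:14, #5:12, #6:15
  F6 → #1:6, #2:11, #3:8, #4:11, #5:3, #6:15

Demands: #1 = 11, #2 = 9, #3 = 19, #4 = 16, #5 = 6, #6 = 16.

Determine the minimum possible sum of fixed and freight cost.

Open {F2, F4}: assign each demand point to its cheapest open site.
  #1→F4 11×3=33, #2→F4 9×2=18, #3→F2 19×2=38, #4→F4 16×2=32, #5→F2 6×6=36, #6→F4 16×4=64
  freight cost 221, fixed 27 → total 248.
Compare {F2, F4, F6}: freight cost 203 + fixed 46 = 249.
Compare {F2, F3, F4}: freight cost 221 + fixed 33 = 254.
Compare {F2, F4, F5}: freight cost 221 + fixed 34 = 255.
All other subsets cost ≥ 249. Minimum total cost: 248.

248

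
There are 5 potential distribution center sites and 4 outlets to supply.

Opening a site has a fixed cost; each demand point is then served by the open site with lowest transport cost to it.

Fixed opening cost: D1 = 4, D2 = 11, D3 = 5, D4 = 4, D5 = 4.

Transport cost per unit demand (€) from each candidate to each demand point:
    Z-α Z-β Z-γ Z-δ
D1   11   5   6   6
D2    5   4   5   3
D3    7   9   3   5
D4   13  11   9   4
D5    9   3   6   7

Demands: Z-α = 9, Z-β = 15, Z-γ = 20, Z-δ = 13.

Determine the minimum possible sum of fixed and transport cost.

Open {D2, D3, D5}: assign each demand point to its cheapest open site.
  Z-α→D2 9×5=45, Z-β→D5 15×3=45, Z-γ→D3 20×3=60, Z-δ→D2 13×3=39
  transport cost 189, fixed 20 → total 209.
Compare {D1, D2, D3, D5}: transport cost 189 + fixed 24 = 213.
Compare {D2, D3, D4, D5}: transport cost 189 + fixed 24 = 213.
Compare {D1, D2, D3, D4, D5}: transport cost 189 + fixed 28 = 217.
All other subsets cost ≥ 213. Minimum total cost: 209.

209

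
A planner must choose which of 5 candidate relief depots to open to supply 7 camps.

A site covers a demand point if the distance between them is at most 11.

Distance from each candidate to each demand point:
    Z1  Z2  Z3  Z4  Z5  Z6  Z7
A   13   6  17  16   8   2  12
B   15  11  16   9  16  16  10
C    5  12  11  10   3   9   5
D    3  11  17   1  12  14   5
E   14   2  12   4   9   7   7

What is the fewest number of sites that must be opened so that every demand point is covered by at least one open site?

Coverage sets (demand points within 11 of each site):
  A: {Z2, Z5, Z6}
  B: {Z2, Z4, Z7}
  C: {Z1, Z3, Z4, Z5, Z6, Z7}
  D: {Z1, Z2, Z4, Z7}
  E: {Z2, Z4, Z5, Z6, Z7}
No single site covers all 7 demand points.
But {A, C} covers everything, so the minimum is 2.

2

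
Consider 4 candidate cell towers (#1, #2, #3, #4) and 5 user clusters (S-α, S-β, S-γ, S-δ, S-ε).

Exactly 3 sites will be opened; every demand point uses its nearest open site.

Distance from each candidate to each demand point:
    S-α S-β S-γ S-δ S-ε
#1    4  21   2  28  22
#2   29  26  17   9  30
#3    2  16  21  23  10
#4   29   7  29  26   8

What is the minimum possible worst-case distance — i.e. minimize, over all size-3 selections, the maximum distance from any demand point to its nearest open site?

9

Open {#1, #2, #4}.
  Farthest demand point is S-δ at distance 9 (to #2); all others are ≤ 9.
With {#1, #2, #3} the worst case is 16.
With {#2, #3, #4} the worst case is 17.
No size-3 selection achieves below 9.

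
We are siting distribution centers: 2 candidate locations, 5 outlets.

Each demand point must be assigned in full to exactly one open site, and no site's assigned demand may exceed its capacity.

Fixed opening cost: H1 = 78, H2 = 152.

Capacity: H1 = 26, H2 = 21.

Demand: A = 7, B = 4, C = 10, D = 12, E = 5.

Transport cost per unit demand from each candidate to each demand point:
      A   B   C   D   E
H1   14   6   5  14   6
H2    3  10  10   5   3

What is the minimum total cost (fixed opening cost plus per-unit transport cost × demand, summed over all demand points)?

415

Open {H1, H2}; cheapest assignment that respects the capacities:
  H1 (cap 26, load 19): B, C, E — cost 4×6 + 10×5 + 5×6 = 104
  H2 (cap 21, load 19): A, D — cost 7×3 + 12×5 = 81
  Shipping 185, fixed 230 → total 415.
  Any other capacity-feasible assignment to {H1, H2} ships for at least 185.
Total demand is 38 and no other set of sites has combined capacity ≥ 38, so {H1, H2} is the only feasible choice of open sites. Minimum: 415.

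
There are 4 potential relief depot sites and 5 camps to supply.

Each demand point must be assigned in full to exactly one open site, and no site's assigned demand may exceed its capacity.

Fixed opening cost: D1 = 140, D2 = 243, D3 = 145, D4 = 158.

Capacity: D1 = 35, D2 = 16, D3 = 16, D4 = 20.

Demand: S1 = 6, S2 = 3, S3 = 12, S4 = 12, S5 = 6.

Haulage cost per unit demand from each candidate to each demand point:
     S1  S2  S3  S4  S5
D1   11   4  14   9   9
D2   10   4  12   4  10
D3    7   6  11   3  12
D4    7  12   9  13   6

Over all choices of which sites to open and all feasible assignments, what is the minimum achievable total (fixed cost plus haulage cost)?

621

Open {D1, D3}; cheapest assignment that respects the capacities:
  D1 (cap 35, load 27): S1, S2, S3, S5 — cost 6×11 + 3×4 + 12×14 + 6×9 = 300
  D3 (cap 16, load 12): S4 — cost 12×3 = 36
  Shipping 336, fixed 285 → total 621.
  Any other capacity-feasible assignment to {D1, D3} ships for at least 336.
Compare {D1, D4}: its best feasible assignment gives total 622.
Compare {D1, D3, D4}: its best feasible assignment gives total 695.
Every other set of open sites that can feasibly serve all demand totals ≥ 622 even under its best assignment. Minimum: 621.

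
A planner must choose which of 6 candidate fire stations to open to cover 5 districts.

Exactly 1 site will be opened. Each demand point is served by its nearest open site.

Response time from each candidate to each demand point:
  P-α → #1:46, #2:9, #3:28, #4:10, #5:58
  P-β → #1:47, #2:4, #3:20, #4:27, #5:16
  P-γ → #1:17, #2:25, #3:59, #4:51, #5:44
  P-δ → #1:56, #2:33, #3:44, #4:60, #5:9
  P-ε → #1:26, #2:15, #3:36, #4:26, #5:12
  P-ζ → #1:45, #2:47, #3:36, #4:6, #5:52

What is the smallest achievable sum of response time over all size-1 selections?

114

Open {P-β}.
  #1→P-β 47, #2→P-β 4, #3→P-β 20, #4→P-β 27, #5→P-β 16  ⇒ total 114.
Compare {P-ε}: total 115.
Compare {P-α}: total 151.
No size-1 selection does better; minimum is 114.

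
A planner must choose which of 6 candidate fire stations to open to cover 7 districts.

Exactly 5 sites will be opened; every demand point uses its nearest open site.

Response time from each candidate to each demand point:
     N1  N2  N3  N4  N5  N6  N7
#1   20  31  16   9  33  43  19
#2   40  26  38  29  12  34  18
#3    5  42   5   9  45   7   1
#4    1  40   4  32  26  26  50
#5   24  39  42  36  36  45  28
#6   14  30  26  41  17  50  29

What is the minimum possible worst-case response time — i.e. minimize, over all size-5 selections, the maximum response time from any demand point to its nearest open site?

26

Open {#1, #2, #3, #4, #5}.
  Farthest demand point is N2 at response time 26 (to #2); all others are ≤ 26.
With {#1, #2, #3, #4, #6} the worst case is 26.
With {#1, #2, #3, #5, #6} the worst case is 26.
No size-5 selection achieves below 26.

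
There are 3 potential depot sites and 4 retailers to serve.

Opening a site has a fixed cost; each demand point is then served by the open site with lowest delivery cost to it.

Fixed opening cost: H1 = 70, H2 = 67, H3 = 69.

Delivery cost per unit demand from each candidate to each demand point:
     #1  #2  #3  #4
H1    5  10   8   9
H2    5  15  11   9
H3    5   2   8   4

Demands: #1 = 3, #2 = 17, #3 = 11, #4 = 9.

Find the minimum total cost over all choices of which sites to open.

242

Open {H3}: assign each demand point to its cheapest open site.
  #1→H3 3×5=15, #2→H3 17×2=34, #3→H3 11×8=88, #4→H3 9×4=36
  delivery cost 173, fixed 69 → total 242.
Compare {H2, H3}: delivery cost 173 + fixed 136 = 309.
Compare {H1, H3}: delivery cost 173 + fixed 139 = 312.
Compare {H1, H2, H3}: delivery cost 173 + fixed 206 = 379.
All other subsets cost ≥ 309. Minimum total cost: 242.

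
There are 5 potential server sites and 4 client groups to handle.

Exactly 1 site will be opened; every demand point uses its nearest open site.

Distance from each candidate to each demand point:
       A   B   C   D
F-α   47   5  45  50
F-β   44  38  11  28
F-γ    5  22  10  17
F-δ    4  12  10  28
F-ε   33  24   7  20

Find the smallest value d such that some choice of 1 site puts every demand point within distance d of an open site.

Open {F-γ}.
  Farthest demand point is B at distance 22 (to F-γ); all others are ≤ 22.
With {F-δ} the worst case is 28.
With {F-ε} the worst case is 33.
No size-1 selection achieves below 22.

22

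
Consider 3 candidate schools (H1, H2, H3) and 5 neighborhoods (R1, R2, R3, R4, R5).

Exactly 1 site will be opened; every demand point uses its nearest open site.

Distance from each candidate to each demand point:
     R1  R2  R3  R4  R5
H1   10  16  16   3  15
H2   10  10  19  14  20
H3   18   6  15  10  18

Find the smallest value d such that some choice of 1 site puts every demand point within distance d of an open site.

Open {H1}.
  Farthest demand point is R2 at distance 16 (to H1); all others are ≤ 16.
With {H3} the worst case is 18.
With {H2} the worst case is 20.
No size-1 selection achieves below 16.

16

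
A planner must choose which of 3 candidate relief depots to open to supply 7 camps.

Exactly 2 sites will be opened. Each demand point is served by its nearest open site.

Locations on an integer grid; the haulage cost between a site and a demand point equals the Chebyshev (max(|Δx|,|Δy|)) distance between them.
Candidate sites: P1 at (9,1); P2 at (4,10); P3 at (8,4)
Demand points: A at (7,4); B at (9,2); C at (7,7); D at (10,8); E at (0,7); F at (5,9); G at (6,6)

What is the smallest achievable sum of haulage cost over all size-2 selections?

Open {P2, P3}.
  A→P3 1, B→P3 2, C→P2 3, D→P3 4, E→P2 4, F→P2 1, G→P3 2  ⇒ total 17.
Compare {P1, P2}: total 22.
Compare {P1, P3}: total 24.

17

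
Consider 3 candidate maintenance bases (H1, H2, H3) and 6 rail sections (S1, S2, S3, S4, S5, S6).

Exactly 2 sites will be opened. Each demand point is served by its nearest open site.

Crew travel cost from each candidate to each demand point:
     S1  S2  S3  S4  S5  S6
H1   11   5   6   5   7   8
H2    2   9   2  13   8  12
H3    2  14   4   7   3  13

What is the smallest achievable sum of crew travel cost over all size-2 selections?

27

Open {H1, H3}.
  S1→H3 2, S2→H1 5, S3→H3 4, S4→H1 5, S5→H3 3, S6→H1 8  ⇒ total 27.
Compare {H1, H2}: total 29.
Compare {H2, H3}: total 35.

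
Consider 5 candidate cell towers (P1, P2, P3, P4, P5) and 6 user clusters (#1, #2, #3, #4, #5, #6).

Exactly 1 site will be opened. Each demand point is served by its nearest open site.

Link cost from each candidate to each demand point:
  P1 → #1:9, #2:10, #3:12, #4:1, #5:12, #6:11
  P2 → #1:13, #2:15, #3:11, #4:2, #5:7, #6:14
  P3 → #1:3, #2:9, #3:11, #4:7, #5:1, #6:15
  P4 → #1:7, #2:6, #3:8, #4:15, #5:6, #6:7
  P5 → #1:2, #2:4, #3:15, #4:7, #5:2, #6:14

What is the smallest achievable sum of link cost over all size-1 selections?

44

Open {P5}.
  #1→P5 2, #2→P5 4, #3→P5 15, #4→P5 7, #5→P5 2, #6→P5 14  ⇒ total 44.
Compare {P3}: total 46.
Compare {P4}: total 49.
No size-1 selection does better; minimum is 44.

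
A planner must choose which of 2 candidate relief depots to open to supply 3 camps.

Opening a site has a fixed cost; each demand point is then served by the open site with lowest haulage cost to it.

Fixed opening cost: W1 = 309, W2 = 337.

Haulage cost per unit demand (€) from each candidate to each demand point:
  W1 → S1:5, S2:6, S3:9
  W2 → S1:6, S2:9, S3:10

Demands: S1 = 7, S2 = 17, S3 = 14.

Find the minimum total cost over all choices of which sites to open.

Open {W1}: assign each demand point to its cheapest open site.
  S1→W1 7×5=35, S2→W1 17×6=102, S3→W1 14×9=126
  haulage cost 263, fixed 309 → total 572.
Compare {W2}: haulage cost 335 + fixed 337 = 672.
Compare {W1, W2}: haulage cost 263 + fixed 646 = 909.

572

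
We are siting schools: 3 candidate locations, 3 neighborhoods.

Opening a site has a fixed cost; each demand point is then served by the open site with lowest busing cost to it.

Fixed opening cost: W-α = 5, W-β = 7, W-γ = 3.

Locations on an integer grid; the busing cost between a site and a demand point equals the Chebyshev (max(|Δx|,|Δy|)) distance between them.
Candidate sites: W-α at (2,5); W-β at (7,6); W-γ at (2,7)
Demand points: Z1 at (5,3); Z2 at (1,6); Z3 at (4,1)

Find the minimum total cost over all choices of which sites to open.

13

Open {W-α}: assign each demand point to its cheapest open site.
  Z1→W-α 3, Z2→W-α 1, Z3→W-α 4
  busing cost 8, fixed 5 → total 13.
Compare {W-γ}: busing cost 11 + fixed 3 = 14.
Compare {W-α, W-γ}: busing cost 8 + fixed 8 = 16.
Compare {W-β, W-γ}: busing cost 9 + fixed 10 = 19.
All other subsets cost ≥ 14. Minimum total cost: 13.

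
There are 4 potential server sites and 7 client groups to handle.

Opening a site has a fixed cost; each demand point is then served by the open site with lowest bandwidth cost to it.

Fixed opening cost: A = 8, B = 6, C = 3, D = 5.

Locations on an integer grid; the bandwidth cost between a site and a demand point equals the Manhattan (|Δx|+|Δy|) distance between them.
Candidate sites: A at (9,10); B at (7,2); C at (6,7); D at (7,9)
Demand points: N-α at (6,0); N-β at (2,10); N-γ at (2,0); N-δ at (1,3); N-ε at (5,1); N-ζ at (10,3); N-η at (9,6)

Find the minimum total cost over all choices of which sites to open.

44

Open {B, C}: assign each demand point to its cheapest open site.
  N-α→B 3, N-β→C 7, N-γ→B 7, N-δ→B 7, N-ε→B 3, N-ζ→B 4, N-η→C 4
  bandwidth cost 35, fixed 9 → total 44.
Compare {B, D}: bandwidth cost 35 + fixed 11 = 46.
Compare {B, C, D}: bandwidth cost 34 + fixed 14 = 48.
Compare {B}: bandwidth cost 43 + fixed 6 = 49.
All other subsets cost ≥ 46. Minimum total cost: 44.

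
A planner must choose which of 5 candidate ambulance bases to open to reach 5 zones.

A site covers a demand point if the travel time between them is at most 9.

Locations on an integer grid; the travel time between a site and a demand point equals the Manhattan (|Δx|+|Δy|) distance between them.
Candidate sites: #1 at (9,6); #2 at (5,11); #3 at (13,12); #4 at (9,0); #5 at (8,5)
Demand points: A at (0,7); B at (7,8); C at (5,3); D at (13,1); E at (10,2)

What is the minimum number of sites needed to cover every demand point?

Coverage sets (demand points within 9 of each site):
  #1: {B, C, D, E}
  #2: {A, B, C}
  #3: {}
  #4: {C, D, E}
  #5: {B, C, D, E}
No single site covers all 5 demand points.
But {#1, #2} covers everything, so the minimum is 2.

2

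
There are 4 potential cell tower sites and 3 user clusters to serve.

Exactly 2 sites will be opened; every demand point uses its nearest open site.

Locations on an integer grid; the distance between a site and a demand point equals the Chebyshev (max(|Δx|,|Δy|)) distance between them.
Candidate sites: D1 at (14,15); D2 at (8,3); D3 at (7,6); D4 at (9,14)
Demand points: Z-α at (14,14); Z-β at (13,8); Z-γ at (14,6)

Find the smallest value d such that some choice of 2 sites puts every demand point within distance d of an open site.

6

Open {D1, D2}.
  Farthest demand point is Z-γ at distance 6 (to D2); all others are ≤ 6.
With {D2, D4} the worst case is 6.
With {D1, D3} the worst case is 7.
No size-2 selection achieves below 6.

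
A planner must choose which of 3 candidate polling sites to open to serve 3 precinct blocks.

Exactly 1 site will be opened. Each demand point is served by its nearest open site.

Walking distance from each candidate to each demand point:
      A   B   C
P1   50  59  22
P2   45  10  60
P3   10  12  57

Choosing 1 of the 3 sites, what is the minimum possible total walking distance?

79

Open {P3}.
  A→P3 10, B→P3 12, C→P3 57  ⇒ total 79.
Compare {P2}: total 115.
Compare {P1}: total 131.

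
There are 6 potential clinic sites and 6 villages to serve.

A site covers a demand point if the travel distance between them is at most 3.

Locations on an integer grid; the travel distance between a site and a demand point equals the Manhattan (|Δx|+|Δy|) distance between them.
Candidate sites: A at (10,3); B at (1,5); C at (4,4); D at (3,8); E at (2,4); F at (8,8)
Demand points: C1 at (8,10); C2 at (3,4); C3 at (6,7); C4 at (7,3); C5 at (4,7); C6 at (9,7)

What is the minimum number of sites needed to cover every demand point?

Coverage sets (demand points within 3 of each site):
  A: {C4}
  B: {C2}
  C: {C2, C5}
  D: {C5}
  E: {C2}
  F: {C1, C3, C6}
No 2 sites suffice: every size-2 union leaves at least one demand point uncovered.
But {A, C, F} covers everything, so the minimum is 3.

3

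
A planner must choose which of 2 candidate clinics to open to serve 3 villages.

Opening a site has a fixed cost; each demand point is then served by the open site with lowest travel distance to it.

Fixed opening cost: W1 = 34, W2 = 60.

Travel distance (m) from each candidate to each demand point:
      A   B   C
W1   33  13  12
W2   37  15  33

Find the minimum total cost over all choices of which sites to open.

Open {W1}: assign each demand point to its cheapest open site.
  A→W1 33, B→W1 13, C→W1 12
  travel distance 58, fixed 34 → total 92.
Compare {W2}: travel distance 85 + fixed 60 = 145.
Compare {W1, W2}: travel distance 58 + fixed 94 = 152.

92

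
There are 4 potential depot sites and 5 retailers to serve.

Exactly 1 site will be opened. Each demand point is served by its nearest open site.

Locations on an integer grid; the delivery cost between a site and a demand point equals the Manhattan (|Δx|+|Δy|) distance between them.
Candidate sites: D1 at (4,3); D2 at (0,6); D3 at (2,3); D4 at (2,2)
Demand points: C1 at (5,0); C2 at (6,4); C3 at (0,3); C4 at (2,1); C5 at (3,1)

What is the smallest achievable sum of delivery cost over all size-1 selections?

Open {D4}.
  C1→D4 5, C2→D4 6, C3→D4 3, C4→D4 1, C5→D4 2  ⇒ total 17.
Compare {D1}: total 18.
Compare {D3}: total 18.
No size-1 selection does better; minimum is 17.

17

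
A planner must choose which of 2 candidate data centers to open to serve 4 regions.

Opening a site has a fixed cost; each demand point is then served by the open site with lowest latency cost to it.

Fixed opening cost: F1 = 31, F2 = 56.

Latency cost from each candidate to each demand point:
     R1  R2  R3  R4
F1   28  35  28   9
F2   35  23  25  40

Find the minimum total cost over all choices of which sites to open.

131

Open {F1}: assign each demand point to its cheapest open site.
  R1→F1 28, R2→F1 35, R3→F1 28, R4→F1 9
  latency cost 100, fixed 31 → total 131.
Compare {F1, F2}: latency cost 85 + fixed 87 = 172.
Compare {F2}: latency cost 123 + fixed 56 = 179.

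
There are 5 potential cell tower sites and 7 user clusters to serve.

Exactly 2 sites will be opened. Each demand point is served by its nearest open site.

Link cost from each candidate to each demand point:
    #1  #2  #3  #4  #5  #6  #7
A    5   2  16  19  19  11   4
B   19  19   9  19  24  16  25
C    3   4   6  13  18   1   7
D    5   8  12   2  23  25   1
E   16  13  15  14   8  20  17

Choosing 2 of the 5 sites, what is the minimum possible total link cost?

Open {C, D}.
  #1→C 3, #2→C 4, #3→C 6, #4→D 2, #5→C 18, #6→C 1, #7→D 1  ⇒ total 35.
Compare {C, E}: total 42.
Compare {A, C}: total 47.
No size-2 selection does better; minimum is 35.

35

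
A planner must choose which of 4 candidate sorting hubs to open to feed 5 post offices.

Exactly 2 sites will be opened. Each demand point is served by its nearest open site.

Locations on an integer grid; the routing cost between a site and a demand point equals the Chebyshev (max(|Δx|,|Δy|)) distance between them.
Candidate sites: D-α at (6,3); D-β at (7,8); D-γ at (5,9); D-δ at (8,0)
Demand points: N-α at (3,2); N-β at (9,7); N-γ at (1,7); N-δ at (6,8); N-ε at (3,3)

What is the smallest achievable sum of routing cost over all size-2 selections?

14

Open {D-α, D-β}.
  N-α→D-α 3, N-β→D-β 2, N-γ→D-α 5, N-δ→D-β 1, N-ε→D-α 3  ⇒ total 14.
Compare {D-α, D-γ}: total 15.
Compare {D-β, D-γ}: total 18.
No size-2 selection does better; minimum is 14.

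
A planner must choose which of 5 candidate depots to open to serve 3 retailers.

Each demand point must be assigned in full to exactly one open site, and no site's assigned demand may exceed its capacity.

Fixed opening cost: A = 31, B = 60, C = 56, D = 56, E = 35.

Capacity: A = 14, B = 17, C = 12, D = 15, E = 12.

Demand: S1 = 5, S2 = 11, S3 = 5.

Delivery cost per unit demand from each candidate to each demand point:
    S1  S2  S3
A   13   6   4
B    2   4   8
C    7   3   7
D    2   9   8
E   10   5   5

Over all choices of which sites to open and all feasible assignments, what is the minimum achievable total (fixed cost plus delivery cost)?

Open {A, B}; cheapest assignment that respects the capacities:
  A (cap 14, load 5): S3 — cost 5×4 = 20
  B (cap 17, load 16): S1, S2 — cost 5×2 + 11×4 = 54
  Shipping 74, fixed 91 → total 165.
  Any other capacity-feasible assignment to {A, B} ships for at least 74.
Compare {B, E}: its best feasible assignment gives total 174.
Compare {C, D}: its best feasible assignment gives total 195.
Every other set of open sites that can feasibly serve all demand totals ≥ 174 even under its best assignment. Minimum: 165.

165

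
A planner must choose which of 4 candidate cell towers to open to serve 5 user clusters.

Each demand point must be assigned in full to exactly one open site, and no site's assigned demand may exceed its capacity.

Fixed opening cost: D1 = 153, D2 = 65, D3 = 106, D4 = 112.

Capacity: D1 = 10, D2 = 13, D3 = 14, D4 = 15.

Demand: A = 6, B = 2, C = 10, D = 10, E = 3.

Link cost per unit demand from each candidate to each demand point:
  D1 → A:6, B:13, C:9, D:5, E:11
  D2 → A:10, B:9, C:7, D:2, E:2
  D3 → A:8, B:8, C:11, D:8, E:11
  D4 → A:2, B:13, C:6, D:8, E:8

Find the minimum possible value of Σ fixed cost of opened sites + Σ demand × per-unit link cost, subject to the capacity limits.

Open {D2, D3, D4}; cheapest assignment that respects the capacities:
  D2 (cap 13, load 13): D, E — cost 10×2 + 3×2 = 26
  D3 (cap 14, load 8): A, B — cost 6×8 + 2×8 = 64
  D4 (cap 15, load 10): C — cost 10×6 = 60
  Shipping 150, fixed 283 → total 433.
  Any other capacity-feasible assignment to {D2, D3, D4} ships for at least 150.
Compare {D1, D2, D4}: its best feasible assignment gives total 478.
Compare {D1, D2, D3}: its best feasible assignment gives total 504.
Every other set of open sites that can feasibly serve all demand totals ≥ 478 even under its best assignment. Minimum: 433.

433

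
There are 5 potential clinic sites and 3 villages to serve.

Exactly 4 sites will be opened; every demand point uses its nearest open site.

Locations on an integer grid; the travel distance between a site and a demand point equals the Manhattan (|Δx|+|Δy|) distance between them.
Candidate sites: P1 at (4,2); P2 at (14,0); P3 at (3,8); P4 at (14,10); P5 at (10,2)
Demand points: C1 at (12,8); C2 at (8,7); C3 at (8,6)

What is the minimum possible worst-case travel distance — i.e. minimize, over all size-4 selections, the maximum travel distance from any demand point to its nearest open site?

Open {P1, P3, P4, P5}.
  Farthest demand point is C2 at travel distance 6 (to P3); all others are ≤ 6.
With {P2, P3, P4, P5} the worst case is 6.
With {P1, P2, P3, P4} the worst case is 7.
No size-4 selection achieves below 6.

6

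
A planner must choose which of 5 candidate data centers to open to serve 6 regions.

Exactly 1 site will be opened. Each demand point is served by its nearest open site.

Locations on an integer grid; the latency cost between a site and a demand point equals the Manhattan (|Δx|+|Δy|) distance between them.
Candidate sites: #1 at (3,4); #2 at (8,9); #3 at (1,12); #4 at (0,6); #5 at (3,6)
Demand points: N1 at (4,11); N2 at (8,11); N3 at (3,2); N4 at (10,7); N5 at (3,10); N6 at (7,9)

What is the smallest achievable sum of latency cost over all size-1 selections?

31

Open {#2}.
  N1→#2 6, N2→#2 2, N3→#2 12, N4→#2 4, N5→#2 6, N6→#2 1  ⇒ total 31.
Compare {#5}: total 39.
Compare {#1}: total 47.
No size-1 selection does better; minimum is 31.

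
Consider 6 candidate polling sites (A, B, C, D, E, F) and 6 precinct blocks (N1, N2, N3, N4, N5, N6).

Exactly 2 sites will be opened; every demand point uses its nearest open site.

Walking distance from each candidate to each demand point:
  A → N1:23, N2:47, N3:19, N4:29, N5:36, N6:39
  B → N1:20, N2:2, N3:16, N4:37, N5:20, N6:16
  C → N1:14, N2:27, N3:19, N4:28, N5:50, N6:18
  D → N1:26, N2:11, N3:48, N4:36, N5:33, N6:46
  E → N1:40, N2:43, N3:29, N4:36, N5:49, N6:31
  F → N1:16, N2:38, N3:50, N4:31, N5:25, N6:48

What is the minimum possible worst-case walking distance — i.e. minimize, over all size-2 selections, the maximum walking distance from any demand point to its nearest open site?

Open {B, C}.
  Farthest demand point is N4 at walking distance 28 (to C); all others are ≤ 28.
With {C, F} the worst case is 28.
With {A, B} the worst case is 29.
No size-2 selection achieves below 28.

28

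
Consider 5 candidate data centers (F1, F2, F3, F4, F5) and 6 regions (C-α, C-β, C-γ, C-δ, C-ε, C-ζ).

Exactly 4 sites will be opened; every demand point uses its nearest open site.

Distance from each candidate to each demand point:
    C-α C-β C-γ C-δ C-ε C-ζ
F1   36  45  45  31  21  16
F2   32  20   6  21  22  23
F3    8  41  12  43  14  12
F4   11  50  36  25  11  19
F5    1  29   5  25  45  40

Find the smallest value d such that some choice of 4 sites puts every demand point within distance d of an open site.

Open {F1, F2, F3, F4}.
  Farthest demand point is C-δ at distance 21 (to F2); all others are ≤ 21.
With {F1, F2, F3, F5} the worst case is 21.
With {F1, F2, F4, F5} the worst case is 21.
No size-4 selection achieves below 21.

21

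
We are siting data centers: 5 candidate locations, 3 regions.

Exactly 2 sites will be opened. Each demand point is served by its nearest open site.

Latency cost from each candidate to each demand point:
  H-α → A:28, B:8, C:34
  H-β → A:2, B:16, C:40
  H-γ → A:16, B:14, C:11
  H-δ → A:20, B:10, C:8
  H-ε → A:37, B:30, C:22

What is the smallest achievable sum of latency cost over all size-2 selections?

Open {H-β, H-δ}.
  A→H-β 2, B→H-δ 10, C→H-δ 8  ⇒ total 20.
Compare {H-β, H-γ}: total 27.
Compare {H-γ, H-δ}: total 34.
No size-2 selection does better; minimum is 20.

20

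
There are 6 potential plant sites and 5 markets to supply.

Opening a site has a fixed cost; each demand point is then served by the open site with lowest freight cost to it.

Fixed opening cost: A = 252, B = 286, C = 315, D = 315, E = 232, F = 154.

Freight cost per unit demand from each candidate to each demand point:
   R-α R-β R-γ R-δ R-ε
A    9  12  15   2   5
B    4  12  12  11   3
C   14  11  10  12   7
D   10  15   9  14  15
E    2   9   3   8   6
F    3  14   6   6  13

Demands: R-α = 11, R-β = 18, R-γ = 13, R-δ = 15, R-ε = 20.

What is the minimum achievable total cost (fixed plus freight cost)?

Open {E}: assign each demand point to its cheapest open site.
  R-α→E 11×2=22, R-β→E 18×9=162, R-γ→E 13×3=39, R-δ→E 15×8=120, R-ε→E 20×6=120
  freight cost 463, fixed 232 → total 695.
Compare {E, F}: freight cost 433 + fixed 386 = 819.
Compare {A, E}: freight cost 353 + fixed 484 = 837.
Compare {A, F}: freight cost 457 + fixed 406 = 863.
All other subsets cost ≥ 819. Minimum total cost: 695.

695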